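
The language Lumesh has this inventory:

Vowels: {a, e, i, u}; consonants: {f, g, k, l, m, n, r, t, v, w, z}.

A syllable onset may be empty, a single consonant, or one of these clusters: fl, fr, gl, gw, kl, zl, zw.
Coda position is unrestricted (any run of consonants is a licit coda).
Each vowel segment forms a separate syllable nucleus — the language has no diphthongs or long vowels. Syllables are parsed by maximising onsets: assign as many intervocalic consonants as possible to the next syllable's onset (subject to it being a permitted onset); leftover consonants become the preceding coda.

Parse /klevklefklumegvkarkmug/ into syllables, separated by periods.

klev.klef.klu.megv.kark.mug

The vowels are e, e, u, e, a, u — 6 nuclei, so 6 syllables.
Between /e/ (V1) and /e/ (V2): /vkl/; trying suffixes from longest down, /kl/ is the first permitted one, so coda /v/ | onset /kl/.
Between /e/ (V2) and /u/ (V3): cluster /fkl/ — the longest permitted-onset suffix is /kl/; onset = /kl/, preceding coda = /f/.
Between /u/ (V3) and /e/ (V4): /m/ is a single consonant, so it becomes the next onset.
Between /e/ (V4) and /a/ (V5): cluster /gvk/ — the longest permitted-onset suffix is /k/; onset = /k/, preceding coda = /gv/.
Between /a/ (V5) and /u/ (V6): /rkm/; trying suffixes from longest down, /m/ is the first permitted one, so coda /rk/ | onset /m/.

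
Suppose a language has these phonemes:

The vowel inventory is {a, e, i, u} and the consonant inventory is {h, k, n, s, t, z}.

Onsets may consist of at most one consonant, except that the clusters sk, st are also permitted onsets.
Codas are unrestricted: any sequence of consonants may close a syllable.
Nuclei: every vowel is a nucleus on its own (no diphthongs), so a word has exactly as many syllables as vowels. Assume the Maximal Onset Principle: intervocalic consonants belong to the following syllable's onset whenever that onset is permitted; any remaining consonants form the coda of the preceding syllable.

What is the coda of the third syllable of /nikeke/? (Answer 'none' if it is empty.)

The vowels are i, e, e — 3 nuclei, so 3 syllables.
σ1/σ2 boundary: /k/ → onset of the next syllable (single consonants are always licit onsets).
σ2/σ3 boundary: just /k/ — single C goes to the following onset.
So the parse is ni.ke.ke.
Syllable 3 is /ke/: onset /k/, nucleus /e/, coda ∅.

none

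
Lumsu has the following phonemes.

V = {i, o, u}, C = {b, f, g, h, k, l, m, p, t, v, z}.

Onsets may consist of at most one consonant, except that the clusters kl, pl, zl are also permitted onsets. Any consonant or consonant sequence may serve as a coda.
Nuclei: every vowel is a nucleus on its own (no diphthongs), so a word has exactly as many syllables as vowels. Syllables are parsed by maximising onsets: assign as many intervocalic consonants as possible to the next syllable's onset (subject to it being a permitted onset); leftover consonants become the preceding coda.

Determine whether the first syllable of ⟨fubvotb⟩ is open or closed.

The vowels are u, o — 2 nuclei, so 2 syllables.
V1 /u/ – V2 /o/: /bv/ — longest licit onset from the right is /v/, leaving /b/ as coda.
So the parse is fub.votb.
Syllable 1 is /fub/ with coda /b/, so it is closed.

closed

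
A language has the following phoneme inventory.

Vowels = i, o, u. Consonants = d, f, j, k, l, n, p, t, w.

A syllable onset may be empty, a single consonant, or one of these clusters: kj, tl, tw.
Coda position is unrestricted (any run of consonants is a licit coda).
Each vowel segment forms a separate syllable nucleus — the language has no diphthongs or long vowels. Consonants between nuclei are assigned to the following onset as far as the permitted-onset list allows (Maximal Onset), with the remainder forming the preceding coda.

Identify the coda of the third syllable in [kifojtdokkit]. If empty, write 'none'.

k

Vowels present: i, o, o, i; each is a nucleus, giving 4 syllables.
/i…o/ gap (V1→V2): /f/ is a single consonant, so it becomes the next onset.
/o…o/ gap (V2→V3): /jtd/ — longest licit onset from the right is /d/, leaving /jt/ as coda.
/o…i/ gap (V3→V4): /kk/; trying suffixes from longest down, /k/ is the first permitted one, so coda /k/ | onset /k/.
So the parse is ki.fojt.dok.kit.
Syllable 3 is /dok/: onset /d/, nucleus /o/, coda /k/.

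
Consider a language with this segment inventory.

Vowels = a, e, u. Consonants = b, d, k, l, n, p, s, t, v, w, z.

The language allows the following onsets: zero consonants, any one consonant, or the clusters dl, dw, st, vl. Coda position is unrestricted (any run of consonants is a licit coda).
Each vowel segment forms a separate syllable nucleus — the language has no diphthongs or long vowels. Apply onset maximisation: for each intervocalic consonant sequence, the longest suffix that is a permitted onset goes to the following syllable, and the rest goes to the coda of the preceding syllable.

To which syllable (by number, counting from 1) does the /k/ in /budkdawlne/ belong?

Vowels present: u, a, e; each is a nucleus, giving 3 syllables.
/u…a/ gap (V1→V2): /dkd/ splits as /dk/ + /d/ (/d/ is the longest suffix that is a licit onset).
/a…e/ gap (V2→V3): /wln/; trying suffixes from longest down, /n/ is the first permitted one, so coda /wl/ | onset /n/.
Putting it together: budk.dawl.ne.
The /k/ is in the coda of syllable 1 (/budk/).

1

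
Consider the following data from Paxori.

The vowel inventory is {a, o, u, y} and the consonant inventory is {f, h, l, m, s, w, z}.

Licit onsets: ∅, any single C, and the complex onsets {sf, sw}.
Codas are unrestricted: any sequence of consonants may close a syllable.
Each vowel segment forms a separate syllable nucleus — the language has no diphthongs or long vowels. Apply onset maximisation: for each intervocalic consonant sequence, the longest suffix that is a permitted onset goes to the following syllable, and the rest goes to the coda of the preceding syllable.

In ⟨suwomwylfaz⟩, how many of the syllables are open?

1

Vowels present: u, o, y, a; each is a nucleus, giving 4 syllables.
σ1/σ2 boundary: just /w/ — single C goes to the following onset.
σ2/σ3 boundary: /mw/ splits as /m/ + /w/ (/w/ is the longest suffix that is a licit onset).
σ3/σ4 boundary: /lf/ — longest licit onset from the right is /f/, leaving /l/ as coda.
Result: su.wom.wyl.faz.
Classifying each syllable: /su/ (open), /wom/ (closed), /wyl/ (closed), /faz/ (closed).
Open syllables: 1.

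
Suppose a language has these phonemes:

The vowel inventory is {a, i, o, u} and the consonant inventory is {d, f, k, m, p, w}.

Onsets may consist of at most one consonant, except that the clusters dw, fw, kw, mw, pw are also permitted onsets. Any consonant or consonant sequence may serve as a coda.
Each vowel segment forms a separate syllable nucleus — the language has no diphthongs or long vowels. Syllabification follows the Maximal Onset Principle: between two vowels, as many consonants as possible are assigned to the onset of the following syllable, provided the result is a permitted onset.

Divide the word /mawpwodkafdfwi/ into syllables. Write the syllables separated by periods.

maw.pwod.kafd.fwi

Nuclei (vowels): a, o, a, i → 4 syllables.
/a…o/ gap (V1→V2): /wpw/; trying suffixes from longest down, /pw/ is the first permitted one, so coda /w/ | onset /pw/.
/o…a/ gap (V2→V3): /dk/ — longest licit onset from the right is /k/, leaving /d/ as coda.
/a…i/ gap (V3→V4): /fdfw/ splits as /fd/ + /fw/ (/fw/ is the longest suffix that is a licit onset).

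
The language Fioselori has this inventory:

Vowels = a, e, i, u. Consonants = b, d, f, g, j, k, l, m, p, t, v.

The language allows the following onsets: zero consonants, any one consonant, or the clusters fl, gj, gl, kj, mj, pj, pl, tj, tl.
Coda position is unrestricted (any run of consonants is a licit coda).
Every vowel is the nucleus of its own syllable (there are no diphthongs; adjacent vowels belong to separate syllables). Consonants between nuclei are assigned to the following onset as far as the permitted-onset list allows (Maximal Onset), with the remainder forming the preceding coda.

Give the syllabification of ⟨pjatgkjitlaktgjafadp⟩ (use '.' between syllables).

Vowels present: a, i, a, a, a; each is a nucleus, giving 5 syllables.
σ1/σ2 boundary: /tgkj/ splits as /tg/ + /kj/ (/kj/ is the longest suffix that is a licit onset).
σ2/σ3 boundary: /tl/ — entire cluster is a permitted onset → onset /tl/, coda ∅.
σ3/σ4 boundary: /ktgj/ splits as /kt/ + /gj/ (/gj/ is the longest suffix that is a licit onset).
σ4/σ5 boundary: /f/ is a single consonant, so it becomes the next onset.

pjatg.kji.tlakt.gja.fadp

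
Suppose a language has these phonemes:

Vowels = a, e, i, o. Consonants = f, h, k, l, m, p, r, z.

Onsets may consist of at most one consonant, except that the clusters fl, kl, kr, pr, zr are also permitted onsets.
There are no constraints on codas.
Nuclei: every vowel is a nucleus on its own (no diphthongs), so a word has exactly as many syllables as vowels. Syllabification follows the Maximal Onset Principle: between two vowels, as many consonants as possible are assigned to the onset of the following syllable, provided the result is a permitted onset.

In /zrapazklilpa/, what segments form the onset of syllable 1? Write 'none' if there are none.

zr

Vowels present: a, a, i, a; each is a nucleus, giving 4 syllables.
σ1/σ2 boundary: just /p/ — single C goes to the following onset.
σ2/σ3 boundary: /zkl/ — longest licit onset from the right is /kl/, leaving /z/ as coda.
σ3/σ4 boundary: /lp/; trying suffixes from longest down, /p/ is the first permitted one, so coda /l/ | onset /p/.
Result: zra.paz.klil.pa.
Syllable 1 is /zra/: onset /zr/, nucleus /a/, coda ∅.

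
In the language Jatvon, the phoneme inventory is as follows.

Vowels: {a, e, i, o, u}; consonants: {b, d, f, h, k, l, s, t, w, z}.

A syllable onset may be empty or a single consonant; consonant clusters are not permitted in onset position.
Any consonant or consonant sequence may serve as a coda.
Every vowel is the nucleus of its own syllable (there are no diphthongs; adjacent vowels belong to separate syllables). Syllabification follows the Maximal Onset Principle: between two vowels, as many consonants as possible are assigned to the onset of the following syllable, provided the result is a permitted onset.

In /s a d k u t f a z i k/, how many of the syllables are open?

1

The vowels are a, u, a, i — 4 nuclei, so 4 syllables.
Between /a/ (V1) and /u/ (V2): /dk/ — longest licit onset from the right is /k/, leaving /d/ as coda.
Between /u/ (V2) and /a/ (V3): /tf/; trying suffixes from longest down, /f/ is the first permitted one, so coda /t/ | onset /f/.
Between /a/ (V3) and /i/ (V4): /z/ is a single consonant, so it becomes the next onset.
Putting it together: sad.kut.fa.zik.
Classifying each syllable: /sad/ (closed), /kut/ (closed), /fa/ (open), /zik/ (closed).
Open syllables: 1.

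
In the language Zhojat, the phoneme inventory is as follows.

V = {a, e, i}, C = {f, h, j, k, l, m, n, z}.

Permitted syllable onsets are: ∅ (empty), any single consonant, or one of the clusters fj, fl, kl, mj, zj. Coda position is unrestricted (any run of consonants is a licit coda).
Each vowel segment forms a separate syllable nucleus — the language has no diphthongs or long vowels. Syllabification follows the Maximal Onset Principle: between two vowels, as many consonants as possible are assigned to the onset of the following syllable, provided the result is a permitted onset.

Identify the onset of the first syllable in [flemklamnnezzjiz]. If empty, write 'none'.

fl

The vowels are e, a, e, i — 4 nuclei, so 4 syllables.
V1 /e/ – V2 /a/: /mkl/; trying suffixes from longest down, /kl/ is the first permitted one, so coda /m/ | onset /kl/.
V2 /a/ – V3 /e/: /mnn/ — longest licit onset from the right is /n/, leaving /mn/ as coda.
V3 /e/ – V4 /i/: /zzj/ — longest licit onset from the right is /zj/, leaving /z/ as coda.
So the parse is flem.klamn.nez.zjiz.
Syllable 1 is /flem/: onset /fl/, nucleus /e/, coda /m/.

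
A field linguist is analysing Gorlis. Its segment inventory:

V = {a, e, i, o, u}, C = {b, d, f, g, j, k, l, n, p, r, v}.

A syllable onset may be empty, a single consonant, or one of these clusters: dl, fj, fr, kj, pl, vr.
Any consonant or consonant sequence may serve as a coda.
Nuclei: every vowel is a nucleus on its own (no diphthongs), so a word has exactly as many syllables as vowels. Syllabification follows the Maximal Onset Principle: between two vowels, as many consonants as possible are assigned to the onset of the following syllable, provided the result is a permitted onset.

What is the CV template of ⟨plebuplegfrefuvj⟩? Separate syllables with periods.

The vowels are e, u, e, e, u — 5 nuclei, so 5 syllables.
V1 /e/ – V2 /u/: /b/ is a single consonant, so it becomes the next onset.
V2 /u/ – V3 /e/: /pl/ — entire cluster is a permitted onset → onset /pl/, coda ∅.
V3 /e/ – V4 /e/: /gfr/; trying suffixes from longest down, /fr/ is the first permitted one, so coda /g/ | onset /fr/.
V4 /e/ – V5 /u/: /f/ → onset of the next syllable (single consonants are always licit onsets).
So the parse is ple.bu.pleg.fre.fuvj.
Mapping each syllable to C/V: /ple/ → CCV, /bu/ → CV, /pleg/ → CCVC, /fre/ → CCV, /fuvj/ → CVCC.

CCV.CV.CCVC.CCV.CVCC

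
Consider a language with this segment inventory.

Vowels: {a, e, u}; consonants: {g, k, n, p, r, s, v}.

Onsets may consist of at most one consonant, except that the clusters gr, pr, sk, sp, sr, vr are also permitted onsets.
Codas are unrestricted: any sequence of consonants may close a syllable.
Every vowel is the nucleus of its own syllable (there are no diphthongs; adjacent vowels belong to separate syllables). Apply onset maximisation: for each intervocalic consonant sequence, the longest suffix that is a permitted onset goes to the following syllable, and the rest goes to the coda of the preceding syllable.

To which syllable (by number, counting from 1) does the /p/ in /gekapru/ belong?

Vowels present: e, a, u; each is a nucleus, giving 3 syllables.
V1 /e/ – V2 /a/: /k/ is a single consonant, so it becomes the next onset.
V2 /a/ – V3 /u/: /pr/ — entire cluster is a permitted onset → onset /pr/, coda ∅.
Putting it together: ge.ka.pru.
The /p/ is in the onset of syllable 3 (/pru/).

3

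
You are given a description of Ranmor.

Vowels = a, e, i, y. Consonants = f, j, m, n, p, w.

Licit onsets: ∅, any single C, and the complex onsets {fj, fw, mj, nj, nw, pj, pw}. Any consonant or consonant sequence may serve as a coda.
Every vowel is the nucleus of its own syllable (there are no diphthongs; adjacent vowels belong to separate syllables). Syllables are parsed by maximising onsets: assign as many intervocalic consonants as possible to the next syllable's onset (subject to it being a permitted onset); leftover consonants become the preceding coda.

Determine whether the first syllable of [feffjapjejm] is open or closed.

closed

Vowels present: e, a, e; each is a nucleus, giving 3 syllables.
Between /e/ (V1) and /a/ (V2): cluster /ffj/ — the longest permitted-onset suffix is /fj/; onset = /fj/, preceding coda = /f/.
Between /a/ (V2) and /e/ (V3): /pj/ — entire cluster is a permitted onset → onset /pj/, coda ∅.
So the parse is fef.fja.pjejm.
Syllable 1 is /fef/ with coda /f/, so it is closed.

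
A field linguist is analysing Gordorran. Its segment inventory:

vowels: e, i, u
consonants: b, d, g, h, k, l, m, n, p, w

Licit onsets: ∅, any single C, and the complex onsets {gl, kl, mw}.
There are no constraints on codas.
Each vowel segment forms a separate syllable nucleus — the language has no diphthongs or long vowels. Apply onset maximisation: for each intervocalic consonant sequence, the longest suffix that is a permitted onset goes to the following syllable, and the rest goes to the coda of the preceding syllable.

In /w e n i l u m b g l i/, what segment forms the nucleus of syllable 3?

u

Vowels present: e, i, u, i; each is a nucleus, giving 4 syllables.
The third nucleus (vowel 3 from the left) is /u/.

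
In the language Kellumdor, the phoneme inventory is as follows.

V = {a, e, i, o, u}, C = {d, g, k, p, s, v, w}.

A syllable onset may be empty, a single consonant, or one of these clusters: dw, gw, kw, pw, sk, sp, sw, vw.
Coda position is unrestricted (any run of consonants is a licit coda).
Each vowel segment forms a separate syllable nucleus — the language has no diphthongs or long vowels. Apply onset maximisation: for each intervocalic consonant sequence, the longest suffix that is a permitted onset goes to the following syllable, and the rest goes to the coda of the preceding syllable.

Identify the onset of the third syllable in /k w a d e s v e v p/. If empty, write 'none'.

The vowels are a, e, e — 3 nuclei, so 3 syllables.
V1 /a/ – V2 /e/: just /d/ — single C goes to the following onset.
V2 /e/ – V3 /e/: /sv/; trying suffixes from longest down, /v/ is the first permitted one, so coda /s/ | onset /v/.
Syllabification: kwa.des.vevp.
Syllable 3 is /vevp/: onset /v/, nucleus /e/, coda /vp/.

v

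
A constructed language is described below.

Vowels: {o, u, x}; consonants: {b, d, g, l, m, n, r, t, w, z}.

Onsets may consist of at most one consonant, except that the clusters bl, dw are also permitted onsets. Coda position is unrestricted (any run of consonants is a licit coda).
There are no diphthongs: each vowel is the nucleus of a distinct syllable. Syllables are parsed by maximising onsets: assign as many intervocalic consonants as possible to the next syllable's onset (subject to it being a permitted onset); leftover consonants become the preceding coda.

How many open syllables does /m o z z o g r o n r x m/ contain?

0

Vowels present: o, o, o, x; each is a nucleus, giving 4 syllables.
σ1/σ2 boundary: /zz/; trying suffixes from longest down, /z/ is the first permitted one, so coda /z/ | onset /z/.
σ2/σ3 boundary: /gr/; trying suffixes from longest down, /r/ is the first permitted one, so coda /g/ | onset /r/.
σ3/σ4 boundary: /nr/ — longest licit onset from the right is /r/, leaving /n/ as coda.
Syllabification: moz.zog.ron.rxm.
Classifying each syllable: /moz/ (closed), /zog/ (closed), /ron/ (closed), /rxm/ (closed).
Open syllables: 0.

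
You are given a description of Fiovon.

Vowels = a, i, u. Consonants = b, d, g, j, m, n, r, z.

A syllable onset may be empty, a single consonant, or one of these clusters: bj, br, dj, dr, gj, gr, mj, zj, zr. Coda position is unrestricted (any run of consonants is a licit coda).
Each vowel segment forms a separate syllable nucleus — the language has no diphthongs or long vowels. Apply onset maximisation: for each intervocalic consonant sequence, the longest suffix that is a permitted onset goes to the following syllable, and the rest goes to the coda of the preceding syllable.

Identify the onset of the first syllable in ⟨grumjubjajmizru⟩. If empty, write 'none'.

gr

Vowels present: u, u, a, i, u; each is a nucleus, giving 5 syllables.
σ1/σ2 boundary: /mj/ — entire cluster is a permitted onset → onset /mj/, coda ∅.
σ2/σ3 boundary: /bj/ is a licit onset in full, so it all attaches to the next syllable.
σ3/σ4 boundary: cluster /jm/ — the longest permitted-onset suffix is /m/; onset = /m/, preceding coda = /j/.
σ4/σ5 boundary: /zr/ — entire cluster is a permitted onset → onset /zr/, coda ∅.
Putting it together: gru.mju.bjaj.mi.zru.
Syllable 1 is /gru/: onset /gr/, nucleus /u/, coda ∅.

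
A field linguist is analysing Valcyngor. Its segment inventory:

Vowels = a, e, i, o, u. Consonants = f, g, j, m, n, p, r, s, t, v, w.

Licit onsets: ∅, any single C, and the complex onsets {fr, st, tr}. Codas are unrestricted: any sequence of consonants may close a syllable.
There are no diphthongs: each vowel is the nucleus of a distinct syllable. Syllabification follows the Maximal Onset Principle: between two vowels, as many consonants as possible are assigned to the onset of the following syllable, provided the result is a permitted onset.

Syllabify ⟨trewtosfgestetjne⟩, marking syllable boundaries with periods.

The vowels are e, o, e, e, e — 5 nuclei, so 5 syllables.
σ1/σ2 boundary: /wt/ — longest licit onset from the right is /t/, leaving /w/ as coda.
σ2/σ3 boundary: /sfg/ — longest licit onset from the right is /g/, leaving /sf/ as coda.
σ3/σ4 boundary: /st/ is a licit onset in full, so it all attaches to the next syllable.
σ4/σ5 boundary: cluster /tjn/ — the longest permitted-onset suffix is /n/; onset = /n/, preceding coda = /tj/.

trew.tosf.ge.stetj.ne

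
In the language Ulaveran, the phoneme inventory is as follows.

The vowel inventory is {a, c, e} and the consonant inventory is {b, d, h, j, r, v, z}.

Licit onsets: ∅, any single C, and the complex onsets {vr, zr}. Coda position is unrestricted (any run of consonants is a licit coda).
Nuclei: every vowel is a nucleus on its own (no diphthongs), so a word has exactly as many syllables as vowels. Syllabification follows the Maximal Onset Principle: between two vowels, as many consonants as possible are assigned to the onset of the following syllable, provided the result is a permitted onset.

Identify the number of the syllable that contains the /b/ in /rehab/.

Vowels present: e, a; each is a nucleus, giving 2 syllables.
σ1/σ2 boundary: /h/ is a single consonant, so it becomes the next onset.
Result: re.hab.
The /b/ is in the coda of syllable 2 (/hab/).

2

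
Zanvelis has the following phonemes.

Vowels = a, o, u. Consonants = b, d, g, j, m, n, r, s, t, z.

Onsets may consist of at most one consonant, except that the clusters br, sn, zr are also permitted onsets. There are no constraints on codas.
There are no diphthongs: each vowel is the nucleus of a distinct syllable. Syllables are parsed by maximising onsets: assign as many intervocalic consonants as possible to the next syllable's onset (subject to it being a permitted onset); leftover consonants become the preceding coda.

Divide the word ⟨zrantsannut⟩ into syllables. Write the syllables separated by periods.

Nuclei (vowels): a, a, u → 3 syllables.
V1 /a/ – V2 /a/: /nts/ splits as /nt/ + /s/ (/s/ is the longest suffix that is a licit onset).
V2 /a/ – V3 /u/: cluster /nn/ — the longest permitted-onset suffix is /n/; onset = /n/, preceding coda = /n/.

zrant.san.nut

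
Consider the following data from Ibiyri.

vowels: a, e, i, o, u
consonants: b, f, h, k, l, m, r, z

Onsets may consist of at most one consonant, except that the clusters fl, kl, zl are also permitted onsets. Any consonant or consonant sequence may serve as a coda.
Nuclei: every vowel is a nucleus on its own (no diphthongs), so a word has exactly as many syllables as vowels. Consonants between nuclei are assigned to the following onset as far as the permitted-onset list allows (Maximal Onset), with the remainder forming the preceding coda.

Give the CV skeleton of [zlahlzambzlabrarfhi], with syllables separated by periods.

CCVCC.CVCC.CCVC.CVCC.CV

The vowels are a, a, a, a, i — 5 nuclei, so 5 syllables.
/a…a/ gap (V1→V2): /hlz/ — longest licit onset from the right is /z/, leaving /hl/ as coda.
/a…a/ gap (V2→V3): /mbzl/ — longest licit onset from the right is /zl/, leaving /mb/ as coda.
/a…a/ gap (V3→V4): /br/ splits as /b/ + /r/ (/r/ is the longest suffix that is a licit onset).
/a…i/ gap (V4→V5): /rfh/ splits as /rf/ + /h/ (/h/ is the longest suffix that is a licit onset).
So the parse is zlahl.zamb.zlab.rarf.hi.
Mapping each syllable to C/V: /zlahl/ → CCVCC, /zamb/ → CVCC, /zlab/ → CCVC, /rarf/ → CVCC, /hi/ → CV.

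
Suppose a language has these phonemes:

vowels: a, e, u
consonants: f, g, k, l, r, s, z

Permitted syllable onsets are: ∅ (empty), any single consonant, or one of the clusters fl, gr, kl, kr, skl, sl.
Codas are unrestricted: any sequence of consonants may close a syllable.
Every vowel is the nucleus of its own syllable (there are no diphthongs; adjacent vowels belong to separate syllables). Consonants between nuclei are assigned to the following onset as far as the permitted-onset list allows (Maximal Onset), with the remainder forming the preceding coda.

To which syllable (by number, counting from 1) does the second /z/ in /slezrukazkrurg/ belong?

3

Nuclei (vowels): e, u, a, u → 4 syllables.
/e…u/ gap (V1→V2): cluster /zr/ — the longest permitted-onset suffix is /r/; onset = /r/, preceding coda = /z/.
/u…a/ gap (V2→V3): /k/ → onset of the next syllable (single consonants are always licit onsets).
/a…u/ gap (V3→V4): cluster /zkr/ — the longest permitted-onset suffix is /kr/; onset = /kr/, preceding coda = /z/.
Putting it together: slez.ru.kaz.krurg.
The second /z/ is in the coda of syllable 3 (/kaz/).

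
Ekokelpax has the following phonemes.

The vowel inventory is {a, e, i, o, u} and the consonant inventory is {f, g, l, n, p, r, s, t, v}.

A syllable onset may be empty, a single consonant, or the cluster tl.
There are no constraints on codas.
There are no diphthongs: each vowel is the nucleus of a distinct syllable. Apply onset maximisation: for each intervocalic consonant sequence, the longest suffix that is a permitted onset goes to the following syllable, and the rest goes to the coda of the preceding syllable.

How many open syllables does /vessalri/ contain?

1

The vowels are e, a, i — 3 nuclei, so 3 syllables.
/e…a/ gap (V1→V2): /ss/ — longest licit onset from the right is /s/, leaving /s/ as coda.
/a…i/ gap (V2→V3): /lr/; trying suffixes from longest down, /r/ is the first permitted one, so coda /l/ | onset /r/.
Putting it together: ves.sal.ri.
Classifying each syllable: /ves/ (closed), /sal/ (closed), /ri/ (open).
Open syllables: 1.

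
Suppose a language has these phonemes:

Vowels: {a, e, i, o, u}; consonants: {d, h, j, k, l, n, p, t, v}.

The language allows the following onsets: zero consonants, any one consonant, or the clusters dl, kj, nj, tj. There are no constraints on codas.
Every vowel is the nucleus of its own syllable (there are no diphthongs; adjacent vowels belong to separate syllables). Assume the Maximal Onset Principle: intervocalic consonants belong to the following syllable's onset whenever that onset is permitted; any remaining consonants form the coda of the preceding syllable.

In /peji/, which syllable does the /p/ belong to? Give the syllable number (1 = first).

1

Vowels present: e, i; each is a nucleus, giving 2 syllables.
Between /e/ (V1) and /i/ (V2): /j/ is a single consonant, so it becomes the next onset.
So the parse is pe.ji.
The /p/ is in the onset of syllable 1 (/pe/).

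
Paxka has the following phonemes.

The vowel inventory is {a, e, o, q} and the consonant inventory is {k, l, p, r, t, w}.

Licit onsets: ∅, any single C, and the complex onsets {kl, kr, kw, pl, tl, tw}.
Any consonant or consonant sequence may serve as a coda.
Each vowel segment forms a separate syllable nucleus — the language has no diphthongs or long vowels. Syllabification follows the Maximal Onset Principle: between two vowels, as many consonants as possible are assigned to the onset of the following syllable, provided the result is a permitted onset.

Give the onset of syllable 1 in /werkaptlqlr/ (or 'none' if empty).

The vowels are e, a, q — 3 nuclei, so 3 syllables.
/e…a/ gap (V1→V2): cluster /rk/ — the longest permitted-onset suffix is /k/; onset = /k/, preceding coda = /r/.
/a…q/ gap (V2→V3): cluster /ptl/ — the longest permitted-onset suffix is /tl/; onset = /tl/, preceding coda = /p/.
Syllabification: wer.kap.tlqlr.
Syllable 1 is /wer/: onset /w/, nucleus /e/, coda /r/.

w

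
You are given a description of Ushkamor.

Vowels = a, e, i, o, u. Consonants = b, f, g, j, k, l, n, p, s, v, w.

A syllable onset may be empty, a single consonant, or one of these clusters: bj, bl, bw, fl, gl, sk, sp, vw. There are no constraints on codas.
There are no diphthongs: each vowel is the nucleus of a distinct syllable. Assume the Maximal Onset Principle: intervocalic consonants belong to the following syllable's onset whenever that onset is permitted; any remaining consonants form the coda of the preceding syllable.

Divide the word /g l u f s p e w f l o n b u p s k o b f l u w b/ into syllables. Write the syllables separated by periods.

gluf.spew.flon.bup.skob.fluwb

The vowels are u, e, o, u, o, u — 6 nuclei, so 6 syllables.
Between /u/ (V1) and /e/ (V2): /fsp/; trying suffixes from longest down, /sp/ is the first permitted one, so coda /f/ | onset /sp/.
Between /e/ (V2) and /o/ (V3): /wfl/; trying suffixes from longest down, /fl/ is the first permitted one, so coda /w/ | onset /fl/.
Between /o/ (V3) and /u/ (V4): cluster /nb/ — the longest permitted-onset suffix is /b/; onset = /b/, preceding coda = /n/.
Between /u/ (V4) and /o/ (V5): /psk/ splits as /p/ + /sk/ (/sk/ is the longest suffix that is a licit onset).
Between /o/ (V5) and /u/ (V6): /bfl/ — longest licit onset from the right is /fl/, leaving /b/ as coda.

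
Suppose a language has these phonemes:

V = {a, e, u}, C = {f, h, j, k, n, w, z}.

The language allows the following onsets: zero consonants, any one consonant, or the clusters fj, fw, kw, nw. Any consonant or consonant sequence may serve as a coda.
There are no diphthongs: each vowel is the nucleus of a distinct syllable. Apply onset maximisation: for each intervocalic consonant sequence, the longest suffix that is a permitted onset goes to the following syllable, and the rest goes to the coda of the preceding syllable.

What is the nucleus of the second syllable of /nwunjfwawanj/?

Vowels present: u, a, a; each is a nucleus, giving 3 syllables.
The second nucleus (vowel 2 from the left) is /a/.

a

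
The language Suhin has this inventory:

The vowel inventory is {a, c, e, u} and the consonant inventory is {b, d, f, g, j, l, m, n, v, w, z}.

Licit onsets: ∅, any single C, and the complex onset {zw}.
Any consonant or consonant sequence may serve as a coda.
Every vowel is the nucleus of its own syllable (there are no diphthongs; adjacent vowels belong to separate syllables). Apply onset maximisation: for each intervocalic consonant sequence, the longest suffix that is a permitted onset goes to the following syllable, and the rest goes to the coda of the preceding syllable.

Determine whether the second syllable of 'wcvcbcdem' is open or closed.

Nuclei (vowels): c, c, c, e → 4 syllables.
σ1/σ2 boundary: /v/ is a single consonant, so it becomes the next onset.
σ2/σ3 boundary: /b/ is a single consonant, so it becomes the next onset.
σ3/σ4 boundary: just /d/ — single C goes to the following onset.
Putting it together: wc.vc.bc.dem.
Syllable 2 is /vc/; it ends in its nucleus with no coda, so it is open.

open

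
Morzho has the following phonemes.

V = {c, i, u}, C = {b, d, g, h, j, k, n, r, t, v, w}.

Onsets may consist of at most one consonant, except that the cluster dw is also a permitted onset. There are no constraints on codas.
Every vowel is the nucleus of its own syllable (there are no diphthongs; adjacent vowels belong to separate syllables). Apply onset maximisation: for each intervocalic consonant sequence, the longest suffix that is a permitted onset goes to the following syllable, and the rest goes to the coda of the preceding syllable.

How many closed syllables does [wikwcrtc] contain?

2

The vowels are i, c, c — 3 nuclei, so 3 syllables.
Between /i/ (V1) and /c/ (V2): /kw/; trying suffixes from longest down, /w/ is the first permitted one, so coda /k/ | onset /w/.
Between /c/ (V2) and /c/ (V3): /rt/ — longest licit onset from the right is /t/, leaving /r/ as coda.
So the parse is wik.wcr.tc.
Classifying each syllable: /wik/ (closed), /wcr/ (closed), /tc/ (open).
Closed syllables: 2.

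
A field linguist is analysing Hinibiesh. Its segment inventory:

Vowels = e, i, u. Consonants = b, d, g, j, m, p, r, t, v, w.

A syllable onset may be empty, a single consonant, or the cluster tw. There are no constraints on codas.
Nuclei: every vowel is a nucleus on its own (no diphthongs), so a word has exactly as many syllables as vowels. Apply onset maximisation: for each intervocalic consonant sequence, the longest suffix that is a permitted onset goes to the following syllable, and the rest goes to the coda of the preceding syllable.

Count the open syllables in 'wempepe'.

Nuclei (vowels): e, e, e → 3 syllables.
σ1/σ2 boundary: /mp/ splits as /m/ + /p/ (/p/ is the longest suffix that is a licit onset).
σ2/σ3 boundary: /p/ → onset of the next syllable (single consonants are always licit onsets).
So the parse is wem.pe.pe.
Classifying each syllable: /wem/ (closed), /pe/ (open), /pe/ (open).
Open syllables: 2.

2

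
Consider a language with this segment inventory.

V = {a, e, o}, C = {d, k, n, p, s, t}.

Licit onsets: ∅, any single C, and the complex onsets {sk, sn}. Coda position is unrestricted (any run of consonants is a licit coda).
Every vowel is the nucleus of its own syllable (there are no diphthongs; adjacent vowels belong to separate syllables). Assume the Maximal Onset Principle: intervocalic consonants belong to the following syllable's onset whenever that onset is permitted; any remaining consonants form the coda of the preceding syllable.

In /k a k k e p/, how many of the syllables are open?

0

Nuclei (vowels): a, e → 2 syllables.
σ1/σ2 boundary: /kk/ — longest licit onset from the right is /k/, leaving /k/ as coda.
Putting it together: kak.kep.
Classifying each syllable: /kak/ (closed), /kep/ (closed).
Open syllables: 0.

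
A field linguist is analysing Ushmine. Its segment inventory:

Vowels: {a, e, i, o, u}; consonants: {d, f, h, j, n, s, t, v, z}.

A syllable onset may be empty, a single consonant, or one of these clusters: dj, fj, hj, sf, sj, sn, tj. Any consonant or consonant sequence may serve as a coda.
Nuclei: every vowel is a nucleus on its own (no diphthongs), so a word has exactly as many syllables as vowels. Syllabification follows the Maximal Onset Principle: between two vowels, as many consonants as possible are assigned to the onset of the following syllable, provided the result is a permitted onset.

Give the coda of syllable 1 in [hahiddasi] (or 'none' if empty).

Vowels present: a, i, a, i; each is a nucleus, giving 4 syllables.
σ1/σ2 boundary: /h/ is a single consonant, so it becomes the next onset.
σ2/σ3 boundary: /dd/ splits as /d/ + /d/ (/d/ is the longest suffix that is a licit onset).
σ3/σ4 boundary: just /s/ — single C goes to the following onset.
Syllabification: ha.hid.da.si.
Syllable 1 is /ha/: onset /h/, nucleus /a/, coda ∅.

none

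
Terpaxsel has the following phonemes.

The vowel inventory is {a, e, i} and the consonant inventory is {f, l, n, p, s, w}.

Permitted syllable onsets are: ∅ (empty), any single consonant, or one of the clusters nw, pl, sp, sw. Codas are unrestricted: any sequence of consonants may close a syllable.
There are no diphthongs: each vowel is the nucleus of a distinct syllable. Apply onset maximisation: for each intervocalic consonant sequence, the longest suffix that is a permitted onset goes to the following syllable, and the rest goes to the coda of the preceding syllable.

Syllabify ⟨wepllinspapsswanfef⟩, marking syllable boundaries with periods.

The vowels are e, i, a, a, e — 5 nuclei, so 5 syllables.
V1 /e/ – V2 /i/: /pll/ splits as /pl/ + /l/ (/l/ is the longest suffix that is a licit onset).
V2 /i/ – V3 /a/: /nsp/ splits as /n/ + /sp/ (/sp/ is the longest suffix that is a licit onset).
V3 /a/ – V4 /a/: /pssw/ splits as /ps/ + /sw/ (/sw/ is the longest suffix that is a licit onset).
V4 /a/ – V5 /e/: cluster /nf/ — the longest permitted-onset suffix is /f/; onset = /f/, preceding coda = /n/.

wepl.lin.spaps.swan.fef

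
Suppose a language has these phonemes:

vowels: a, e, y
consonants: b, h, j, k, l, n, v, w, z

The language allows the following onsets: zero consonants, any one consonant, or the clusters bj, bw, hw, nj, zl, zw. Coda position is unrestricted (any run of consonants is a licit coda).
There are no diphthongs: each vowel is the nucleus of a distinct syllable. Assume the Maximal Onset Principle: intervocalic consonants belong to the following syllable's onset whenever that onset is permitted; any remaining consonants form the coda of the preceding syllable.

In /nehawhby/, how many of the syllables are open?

2

Vowels present: e, a, y; each is a nucleus, giving 3 syllables.
σ1/σ2 boundary: just /h/ — single C goes to the following onset.
σ2/σ3 boundary: /whb/ splits as /wh/ + /b/ (/b/ is the longest suffix that is a licit onset).
So the parse is ne.hawh.by.
Classifying each syllable: /ne/ (open), /hawh/ (closed), /by/ (open).
Open syllables: 2.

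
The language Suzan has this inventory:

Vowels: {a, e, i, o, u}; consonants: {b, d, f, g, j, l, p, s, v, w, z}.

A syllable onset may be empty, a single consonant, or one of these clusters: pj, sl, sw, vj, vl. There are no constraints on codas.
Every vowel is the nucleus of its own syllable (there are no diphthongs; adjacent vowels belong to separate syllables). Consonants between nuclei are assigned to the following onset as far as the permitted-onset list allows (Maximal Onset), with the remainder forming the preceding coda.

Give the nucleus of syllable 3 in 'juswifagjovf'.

a

The vowels are u, i, a, o — 4 nuclei, so 4 syllables.
The third nucleus (vowel 3 from the left) is /a/.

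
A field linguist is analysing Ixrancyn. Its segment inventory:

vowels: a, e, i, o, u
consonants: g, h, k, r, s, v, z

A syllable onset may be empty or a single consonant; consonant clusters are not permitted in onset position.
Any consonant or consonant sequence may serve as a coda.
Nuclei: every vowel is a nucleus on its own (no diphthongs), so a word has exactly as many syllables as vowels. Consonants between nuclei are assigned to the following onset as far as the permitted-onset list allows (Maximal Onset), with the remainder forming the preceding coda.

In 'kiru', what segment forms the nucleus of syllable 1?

i

The vowels are i, u — 2 nuclei, so 2 syllables.
The first nucleus (vowel 1 from the left) is /i/.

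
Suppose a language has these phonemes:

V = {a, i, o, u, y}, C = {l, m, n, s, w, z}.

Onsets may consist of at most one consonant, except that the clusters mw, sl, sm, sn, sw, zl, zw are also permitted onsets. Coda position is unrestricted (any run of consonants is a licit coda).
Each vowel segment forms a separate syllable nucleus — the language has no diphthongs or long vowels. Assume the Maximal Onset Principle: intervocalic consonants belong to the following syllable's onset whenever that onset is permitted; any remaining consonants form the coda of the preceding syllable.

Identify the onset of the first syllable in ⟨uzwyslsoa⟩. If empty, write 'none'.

Nuclei (vowels): u, y, o, a → 4 syllables.
/u…y/ gap (V1→V2): cluster /zw/ — /zw/ is itself a permitted onset, so the whole cluster goes right; preceding coda = ∅.
/y…o/ gap (V2→V3): /sls/ — longest licit onset from the right is /s/, leaving /sl/ as coda.
/o…a/ gap (V3→V4): nothing intervenes; syllable break is V.V.
Syllabification: u.zwysl.so.a.
Syllable 1 is /u/: onset ∅, nucleus /u/, coda ∅.

none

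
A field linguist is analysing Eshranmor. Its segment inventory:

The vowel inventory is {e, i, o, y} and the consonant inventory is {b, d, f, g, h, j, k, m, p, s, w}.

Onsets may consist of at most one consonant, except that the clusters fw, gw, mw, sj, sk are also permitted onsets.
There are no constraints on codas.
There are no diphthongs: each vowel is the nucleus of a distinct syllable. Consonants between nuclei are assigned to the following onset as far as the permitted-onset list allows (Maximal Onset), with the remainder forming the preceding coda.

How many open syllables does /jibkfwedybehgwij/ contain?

The vowels are i, e, y, e, i — 5 nuclei, so 5 syllables.
σ1/σ2 boundary: /bkfw/; trying suffixes from longest down, /fw/ is the first permitted one, so coda /bk/ | onset /fw/.
σ2/σ3 boundary: just /d/ — single C goes to the following onset.
σ3/σ4 boundary: just /b/ — single C goes to the following onset.
σ4/σ5 boundary: /hgw/ splits as /h/ + /gw/ (/gw/ is the longest suffix that is a licit onset).
Putting it together: jibk.fwe.dy.beh.gwij.
Classifying each syllable: /jibk/ (closed), /fwe/ (open), /dy/ (open), /beh/ (closed), /gwij/ (closed).
Open syllables: 2.

2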